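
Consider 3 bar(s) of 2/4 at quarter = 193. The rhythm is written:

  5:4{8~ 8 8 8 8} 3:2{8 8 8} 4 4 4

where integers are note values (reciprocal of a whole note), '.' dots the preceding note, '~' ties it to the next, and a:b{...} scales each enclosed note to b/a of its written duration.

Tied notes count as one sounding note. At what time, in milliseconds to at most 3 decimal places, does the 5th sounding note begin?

1. 0.0ms @ 0 + 248.705ms (4/5)
2. 248.705ms @ 4/5 + 124.352ms (2/5)
3. 373.057ms @ 6/5 + 124.352ms (2/5)
4. 497.409ms @ 8/5 + 124.352ms (2/5)
5. 621.762ms @ 2 + 103.627ms (1/3)
6. 725.389ms @ 7/3 + 103.627ms (1/3)
7. 829.016ms @ 8/3 + 103.627ms (1/3)
8. 932.642ms @ 3 + 310.881ms (1)
9. 1243.523ms @ 4 + 310.881ms (1)
10. 1554.404ms @ 5 + 310.881ms (1)

note 5 onset = 2b = 621.762ms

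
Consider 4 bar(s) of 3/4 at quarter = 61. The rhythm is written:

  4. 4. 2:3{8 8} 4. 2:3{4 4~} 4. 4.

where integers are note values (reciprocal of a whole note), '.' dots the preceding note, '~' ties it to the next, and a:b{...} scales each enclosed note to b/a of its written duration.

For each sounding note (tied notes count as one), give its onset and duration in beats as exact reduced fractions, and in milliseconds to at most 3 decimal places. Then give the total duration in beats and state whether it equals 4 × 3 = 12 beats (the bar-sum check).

1) 0.0ms=0b +1475.41ms=3/2b
2) 1475.41ms=3/2b +1475.41ms=3/2b
3) 2950.82ms=3b +737.705ms=3/4b
4) 3688.525ms=15/4b +737.705ms=3/4b
5) 4426.23ms=9/2b +1475.41ms=3/2b
6) 5901.639ms=6b +1475.41ms=3/2b
7) 7377.049ms=15/2b +2950.82ms=3b
8) 10327.869ms=21/2b +1475.41ms=3/2b
Σ=12b of 12 (61bpm 3/4) — PASS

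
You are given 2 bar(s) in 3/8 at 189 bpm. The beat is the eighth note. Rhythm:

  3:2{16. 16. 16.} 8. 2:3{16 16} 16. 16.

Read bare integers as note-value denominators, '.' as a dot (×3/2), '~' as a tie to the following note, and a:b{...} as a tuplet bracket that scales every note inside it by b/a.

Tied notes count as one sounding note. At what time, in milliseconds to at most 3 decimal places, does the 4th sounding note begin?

1. 0.0ms @ 0 + 158.73ms (1/2)
2. 158.73ms @ 1/2 + 158.73ms (1/2)
3. 317.46ms @ 1 + 158.73ms (1/2)
4. 476.19ms @ 3/2 + 476.19ms (3/2)
5. 952.381ms @ 3 + 238.095ms (3/4)
6. 1190.476ms @ 15/4 + 238.095ms (3/4)
7. 1428.571ms @ 9/2 + 238.095ms (3/4)
8. 1666.667ms @ 21/4 + 238.095ms (3/4)

note 4 onset = 3/2b = 476.19ms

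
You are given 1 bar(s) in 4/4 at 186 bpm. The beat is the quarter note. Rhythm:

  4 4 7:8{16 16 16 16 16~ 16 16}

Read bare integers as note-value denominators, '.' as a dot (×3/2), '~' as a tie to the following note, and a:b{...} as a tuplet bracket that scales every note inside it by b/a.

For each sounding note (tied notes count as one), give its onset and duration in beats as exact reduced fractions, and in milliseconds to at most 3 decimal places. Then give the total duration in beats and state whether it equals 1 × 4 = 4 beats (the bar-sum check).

1) 0.0ms=0b +322.581ms=1b
2) 322.581ms=1b +322.581ms=1b
3) 645.161ms=2b +92.166ms=2/7b
4) 737.327ms=16/7b +92.166ms=2/7b
5) 829.493ms=18/7b +92.166ms=2/7b
6) 921.659ms=20/7b +92.166ms=2/7b
7) 1013.825ms=22/7b +184.332ms=4/7b
8) 1198.157ms=26/7b +92.166ms=2/7b
Σ=4b of 4 (186bpm 4/4) — PASS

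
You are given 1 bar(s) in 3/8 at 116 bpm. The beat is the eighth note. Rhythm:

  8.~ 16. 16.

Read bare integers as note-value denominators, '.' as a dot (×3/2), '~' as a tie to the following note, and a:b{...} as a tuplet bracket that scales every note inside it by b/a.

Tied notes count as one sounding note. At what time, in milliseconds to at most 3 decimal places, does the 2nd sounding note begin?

note 2 onset = 9/4b = 1163.793ms

1. 0.0ms @ 0 + 1163.793ms (9/4)
2. 1163.793ms @ 9/4 + 387.931ms (3/4)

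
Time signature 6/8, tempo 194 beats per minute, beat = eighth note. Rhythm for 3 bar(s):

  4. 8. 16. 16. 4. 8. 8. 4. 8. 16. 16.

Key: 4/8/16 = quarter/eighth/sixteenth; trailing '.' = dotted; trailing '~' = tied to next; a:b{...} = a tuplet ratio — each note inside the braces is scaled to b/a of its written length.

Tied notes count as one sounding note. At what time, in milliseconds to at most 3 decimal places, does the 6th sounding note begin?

1. 0.0ms @ 0 + 927.835ms (3)
2. 927.835ms @ 3 + 463.918ms (3/2)
3. 1391.753ms @ 9/2 + 231.959ms (3/4)
4. 1623.711ms @ 21/4 + 231.959ms (3/4)
5. 1855.67ms @ 6 + 927.835ms (3)
6. 2783.505ms @ 9 + 463.918ms (3/2)
7. 3247.423ms @ 21/2 + 463.918ms (3/2)
8. 3711.34ms @ 12 + 927.835ms (3)
9. 4639.175ms @ 15 + 463.918ms (3/2)
10. 5103.093ms @ 33/2 + 231.959ms (3/4)
11. 5335.052ms @ 69/4 + 231.959ms (3/4)

note 6 onset = 9b = 2783.505ms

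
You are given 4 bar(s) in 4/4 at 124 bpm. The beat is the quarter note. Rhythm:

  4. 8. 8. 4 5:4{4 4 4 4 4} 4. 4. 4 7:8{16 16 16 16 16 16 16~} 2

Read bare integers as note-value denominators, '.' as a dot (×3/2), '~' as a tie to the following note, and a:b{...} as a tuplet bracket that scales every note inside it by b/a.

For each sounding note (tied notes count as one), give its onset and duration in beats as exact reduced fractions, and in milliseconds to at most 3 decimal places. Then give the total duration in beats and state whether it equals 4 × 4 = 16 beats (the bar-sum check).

1) 0.0ms=0b +725.806ms=3/2b
2) 725.806ms=3/2b +362.903ms=3/4b
3) 1088.71ms=9/4b +362.903ms=3/4b
4) 1451.613ms=3b +483.871ms=1b
5) 1935.484ms=4b +387.097ms=4/5b
6) 2322.581ms=24/5b +387.097ms=4/5b
7) 2709.677ms=28/5b +387.097ms=4/5b
8) 3096.774ms=32/5b +387.097ms=4/5b
9) 3483.871ms=36/5b +387.097ms=4/5b
10) 3870.968ms=8b +725.806ms=3/2b
11) 4596.774ms=19/2b +725.806ms=3/2b
12) 5322.581ms=11b +483.871ms=1b
13) 5806.452ms=12b +138.249ms=2/7b
14) 5944.7ms=86/7b +138.249ms=2/7b
15) 6082.949ms=88/7b +138.249ms=2/7b
16) 6221.198ms=90/7b +138.249ms=2/7b
17) 6359.447ms=92/7b +138.249ms=2/7b
18) 6497.696ms=94/7b +138.249ms=2/7b
19) 6635.945ms=96/7b +1105.991ms=16/7b
Σ=16b of 16 (124bpm 4/4) — PASS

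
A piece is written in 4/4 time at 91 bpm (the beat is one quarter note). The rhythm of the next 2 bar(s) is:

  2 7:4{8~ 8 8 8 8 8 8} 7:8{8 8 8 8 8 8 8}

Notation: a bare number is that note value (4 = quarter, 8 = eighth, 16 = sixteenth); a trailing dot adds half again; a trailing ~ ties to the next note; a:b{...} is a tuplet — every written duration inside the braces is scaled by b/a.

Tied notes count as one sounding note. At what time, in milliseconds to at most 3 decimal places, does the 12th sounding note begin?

1. 0.0ms @ 0 + 1318.681ms (2)
2. 1318.681ms @ 2 + 376.766ms (4/7)
3. 1695.447ms @ 18/7 + 188.383ms (2/7)
4. 1883.83ms @ 20/7 + 188.383ms (2/7)
5. 2072.214ms @ 22/7 + 188.383ms (2/7)
6. 2260.597ms @ 24/7 + 188.383ms (2/7)
7. 2448.98ms @ 26/7 + 188.383ms (2/7)
8. 2637.363ms @ 4 + 376.766ms (4/7)
9. 3014.129ms @ 32/7 + 376.766ms (4/7)
10. 3390.895ms @ 36/7 + 376.766ms (4/7)
11. 3767.661ms @ 40/7 + 376.766ms (4/7)
12. 4144.427ms @ 44/7 + 376.766ms (4/7)
13. 4521.193ms @ 48/7 + 376.766ms (4/7)
14. 4897.959ms @ 52/7 + 376.766ms (4/7)

note 12 onset = 44/7b = 4144.427ms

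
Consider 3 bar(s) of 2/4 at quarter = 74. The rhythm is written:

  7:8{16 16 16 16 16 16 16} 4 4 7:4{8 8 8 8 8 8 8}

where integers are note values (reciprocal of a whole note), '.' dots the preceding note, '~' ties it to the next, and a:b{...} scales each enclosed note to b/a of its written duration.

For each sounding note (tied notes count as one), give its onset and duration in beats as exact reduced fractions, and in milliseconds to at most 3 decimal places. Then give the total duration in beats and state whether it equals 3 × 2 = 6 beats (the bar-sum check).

1) 0.0ms=0b +231.66ms=2/7b
2) 231.66ms=2/7b +231.66ms=2/7b
3) 463.32ms=4/7b +231.66ms=2/7b
4) 694.981ms=6/7b +231.66ms=2/7b
5) 926.641ms=8/7b +231.66ms=2/7b
6) 1158.301ms=10/7b +231.66ms=2/7b
7) 1389.961ms=12/7b +231.66ms=2/7b
8) 1621.622ms=2b +810.811ms=1b
9) 2432.432ms=3b +810.811ms=1b
10) 3243.243ms=4b +231.66ms=2/7b
11) 3474.903ms=30/7b +231.66ms=2/7b
12) 3706.564ms=32/7b +231.66ms=2/7b
13) 3938.224ms=34/7b +231.66ms=2/7b
14) 4169.884ms=36/7b +231.66ms=2/7b
15) 4401.544ms=38/7b +231.66ms=2/7b
16) 4633.205ms=40/7b +231.66ms=2/7b
Σ=6b of 6 (74bpm 2/4) — PASS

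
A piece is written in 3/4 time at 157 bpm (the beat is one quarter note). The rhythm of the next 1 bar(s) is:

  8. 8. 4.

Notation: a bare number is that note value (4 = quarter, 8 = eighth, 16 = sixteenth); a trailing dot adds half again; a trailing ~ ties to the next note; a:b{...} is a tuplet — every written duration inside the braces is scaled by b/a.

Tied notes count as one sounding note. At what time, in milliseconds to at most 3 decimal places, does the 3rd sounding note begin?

note 3 onset = 3/2b = 573.248ms

1. 0.0ms @ 0 + 286.624ms (3/4)
2. 286.624ms @ 3/4 + 286.624ms (3/4)
3. 573.248ms @ 3/2 + 573.248ms (3/2)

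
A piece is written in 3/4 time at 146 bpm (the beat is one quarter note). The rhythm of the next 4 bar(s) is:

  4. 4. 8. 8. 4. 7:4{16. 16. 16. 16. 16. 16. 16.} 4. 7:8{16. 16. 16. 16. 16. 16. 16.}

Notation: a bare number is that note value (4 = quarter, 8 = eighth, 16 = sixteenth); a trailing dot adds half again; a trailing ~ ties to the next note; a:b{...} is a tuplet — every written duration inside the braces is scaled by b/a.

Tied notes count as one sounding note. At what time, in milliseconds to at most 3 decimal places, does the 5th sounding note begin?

1. 0.0ms @ 0 + 616.438ms (3/2)
2. 616.438ms @ 3/2 + 616.438ms (3/2)
3. 1232.877ms @ 3 + 308.219ms (3/4)
4. 1541.096ms @ 15/4 + 308.219ms (3/4)
5. 1849.315ms @ 9/2 + 616.438ms (3/2)
6. 2465.753ms @ 6 + 88.063ms (3/14)
7. 2553.816ms @ 87/14 + 88.063ms (3/14)
8. 2641.879ms @ 45/7 + 88.063ms (3/14)
9. 2729.941ms @ 93/14 + 88.063ms (3/14)
10. 2818.004ms @ 48/7 + 88.063ms (3/14)
11. 2906.067ms @ 99/14 + 88.063ms (3/14)
12. 2994.129ms @ 51/7 + 88.063ms (3/14)
13. 3082.192ms @ 15/2 + 616.438ms (3/2)
14. 3698.63ms @ 9 + 176.125ms (3/7)
15. 3874.755ms @ 66/7 + 176.125ms (3/7)
16. 4050.881ms @ 69/7 + 176.125ms (3/7)
17. 4227.006ms @ 72/7 + 176.125ms (3/7)
18. 4403.131ms @ 75/7 + 176.125ms (3/7)
19. 4579.256ms @ 78/7 + 176.125ms (3/7)
20. 4755.382ms @ 81/7 + 176.125ms (3/7)

note 5 onset = 9/2b = 1849.315ms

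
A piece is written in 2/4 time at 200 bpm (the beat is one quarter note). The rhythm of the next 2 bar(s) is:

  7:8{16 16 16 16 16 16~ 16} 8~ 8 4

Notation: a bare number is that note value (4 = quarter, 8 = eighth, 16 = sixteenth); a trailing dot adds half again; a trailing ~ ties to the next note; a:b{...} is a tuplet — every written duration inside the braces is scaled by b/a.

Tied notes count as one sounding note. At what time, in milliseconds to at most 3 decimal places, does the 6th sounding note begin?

1. 0.0ms @ 0 + 85.714ms (2/7)
2. 85.714ms @ 2/7 + 85.714ms (2/7)
3. 171.429ms @ 4/7 + 85.714ms (2/7)
4. 257.143ms @ 6/7 + 85.714ms (2/7)
5. 342.857ms @ 8/7 + 85.714ms (2/7)
6. 428.571ms @ 10/7 + 171.429ms (4/7)
7. 600.0ms @ 2 + 300.0ms (1)
8. 900.0ms @ 3 + 300.0ms (1)

note 6 onset = 10/7b = 428.571ms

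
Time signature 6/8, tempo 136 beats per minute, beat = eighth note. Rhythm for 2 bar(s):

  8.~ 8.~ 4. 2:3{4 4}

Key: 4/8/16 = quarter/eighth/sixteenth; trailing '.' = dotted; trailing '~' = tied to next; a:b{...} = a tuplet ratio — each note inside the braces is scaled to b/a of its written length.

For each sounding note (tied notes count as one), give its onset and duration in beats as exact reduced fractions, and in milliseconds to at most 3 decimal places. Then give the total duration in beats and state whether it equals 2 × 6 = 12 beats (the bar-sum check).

1) 0.0ms=0b +2647.059ms=6b
2) 2647.059ms=6b +1323.529ms=3b
3) 3970.588ms=9b +1323.529ms=3b
Σ=12b of 12 (136bpm 6/8) — PASS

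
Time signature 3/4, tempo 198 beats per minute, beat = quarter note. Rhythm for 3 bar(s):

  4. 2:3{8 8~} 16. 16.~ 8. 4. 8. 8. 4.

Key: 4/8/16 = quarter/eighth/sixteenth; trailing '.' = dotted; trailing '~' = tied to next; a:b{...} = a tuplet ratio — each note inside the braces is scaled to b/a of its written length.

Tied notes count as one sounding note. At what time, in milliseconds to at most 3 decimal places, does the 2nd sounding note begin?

1. 0.0ms @ 0 + 454.545ms (3/2)
2. 454.545ms @ 3/2 + 227.273ms (3/4)
3. 681.818ms @ 9/4 + 340.909ms (9/8)
4. 1022.727ms @ 27/8 + 340.909ms (9/8)
5. 1363.636ms @ 9/2 + 454.545ms (3/2)
6. 1818.182ms @ 6 + 227.273ms (3/4)
7. 2045.455ms @ 27/4 + 227.273ms (3/4)
8. 2272.727ms @ 15/2 + 454.545ms (3/2)

note 2 onset = 3/2b = 454.545ms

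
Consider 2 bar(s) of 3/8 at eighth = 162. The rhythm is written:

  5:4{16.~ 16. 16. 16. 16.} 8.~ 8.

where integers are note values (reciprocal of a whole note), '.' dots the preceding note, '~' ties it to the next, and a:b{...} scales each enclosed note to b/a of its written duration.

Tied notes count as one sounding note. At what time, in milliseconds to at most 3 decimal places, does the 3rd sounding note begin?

note 3 onset = 9/5b = 666.667ms

1. 0.0ms @ 0 + 444.444ms (6/5)
2. 444.444ms @ 6/5 + 222.222ms (3/5)
3. 666.667ms @ 9/5 + 222.222ms (3/5)
4. 888.889ms @ 12/5 + 222.222ms (3/5)
5. 1111.111ms @ 3 + 1111.111ms (3)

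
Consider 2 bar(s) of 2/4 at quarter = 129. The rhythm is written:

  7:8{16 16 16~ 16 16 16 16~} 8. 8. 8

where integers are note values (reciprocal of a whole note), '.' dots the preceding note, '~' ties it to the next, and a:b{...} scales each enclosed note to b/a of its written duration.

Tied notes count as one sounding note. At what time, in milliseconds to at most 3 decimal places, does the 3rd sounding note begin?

note 3 onset = 4/7b = 265.781ms

1. 0.0ms @ 0 + 132.89ms (2/7)
2. 132.89ms @ 2/7 + 132.89ms (2/7)
3. 265.781ms @ 4/7 + 265.781ms (4/7)
4. 531.561ms @ 8/7 + 132.89ms (2/7)
5. 664.452ms @ 10/7 + 132.89ms (2/7)
6. 797.342ms @ 12/7 + 481.728ms (29/28)
7. 1279.07ms @ 11/4 + 348.837ms (3/4)
8. 1627.907ms @ 7/2 + 232.558ms (1/2)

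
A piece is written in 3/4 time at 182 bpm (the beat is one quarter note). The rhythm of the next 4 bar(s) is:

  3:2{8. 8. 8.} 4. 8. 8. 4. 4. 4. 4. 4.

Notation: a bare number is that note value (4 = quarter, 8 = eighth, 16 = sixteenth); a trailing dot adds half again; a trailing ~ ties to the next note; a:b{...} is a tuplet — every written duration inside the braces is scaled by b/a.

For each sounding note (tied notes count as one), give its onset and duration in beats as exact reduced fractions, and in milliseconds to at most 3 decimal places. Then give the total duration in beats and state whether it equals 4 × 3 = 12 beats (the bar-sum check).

1) 0.0ms=0b +164.835ms=1/2b
2) 164.835ms=1/2b +164.835ms=1/2b
3) 329.67ms=1b +164.835ms=1/2b
4) 494.505ms=3/2b +494.505ms=3/2b
5) 989.011ms=3b +247.253ms=3/4b
6) 1236.264ms=15/4b +247.253ms=3/4b
7) 1483.516ms=9/2b +494.505ms=3/2b
8) 1978.022ms=6b +494.505ms=3/2b
9) 2472.527ms=15/2b +494.505ms=3/2b
10) 2967.033ms=9b +494.505ms=3/2b
11) 3461.538ms=21/2b +494.505ms=3/2b
Σ=12b of 12 (182bpm 3/4) — PASS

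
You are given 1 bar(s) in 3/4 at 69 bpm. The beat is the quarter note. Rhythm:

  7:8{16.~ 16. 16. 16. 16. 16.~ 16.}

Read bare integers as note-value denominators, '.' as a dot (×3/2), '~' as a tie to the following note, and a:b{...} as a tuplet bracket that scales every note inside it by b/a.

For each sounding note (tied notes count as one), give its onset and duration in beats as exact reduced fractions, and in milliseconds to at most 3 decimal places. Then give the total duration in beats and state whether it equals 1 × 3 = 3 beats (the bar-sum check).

1) 0.0ms=0b +745.342ms=6/7b
2) 745.342ms=6/7b +372.671ms=3/7b
3) 1118.012ms=9/7b +372.671ms=3/7b
4) 1490.683ms=12/7b +372.671ms=3/7b
5) 1863.354ms=15/7b +745.342ms=6/7b
Σ=3b of 3 (69bpm 3/4) — PASS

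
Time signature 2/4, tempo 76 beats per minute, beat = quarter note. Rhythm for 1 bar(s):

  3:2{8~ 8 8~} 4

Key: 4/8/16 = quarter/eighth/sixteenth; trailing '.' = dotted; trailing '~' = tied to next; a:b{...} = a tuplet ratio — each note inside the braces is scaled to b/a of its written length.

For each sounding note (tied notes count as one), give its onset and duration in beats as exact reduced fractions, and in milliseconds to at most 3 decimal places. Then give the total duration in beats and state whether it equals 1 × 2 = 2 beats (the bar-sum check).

1) 0.0ms=0b +526.316ms=2/3b
2) 526.316ms=2/3b +1052.632ms=4/3b
Σ=2b of 2 (76bpm 2/4) — PASS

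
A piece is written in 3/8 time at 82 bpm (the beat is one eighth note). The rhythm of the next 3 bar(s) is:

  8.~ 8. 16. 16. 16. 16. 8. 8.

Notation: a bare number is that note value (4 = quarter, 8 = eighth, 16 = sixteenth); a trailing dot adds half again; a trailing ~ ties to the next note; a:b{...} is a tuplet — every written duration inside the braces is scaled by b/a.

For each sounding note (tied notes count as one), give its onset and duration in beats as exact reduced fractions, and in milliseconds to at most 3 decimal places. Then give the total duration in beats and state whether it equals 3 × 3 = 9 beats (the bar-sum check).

1) 0.0ms=0b +2195.122ms=3b
2) 2195.122ms=3b +548.78ms=3/4b
3) 2743.902ms=15/4b +548.78ms=3/4b
4) 3292.683ms=9/2b +548.78ms=3/4b
5) 3841.463ms=21/4b +548.78ms=3/4b
6) 4390.244ms=6b +1097.561ms=3/2b
7) 5487.805ms=15/2b +1097.561ms=3/2b
Σ=9b of 9 (82bpm 3/8) — PASS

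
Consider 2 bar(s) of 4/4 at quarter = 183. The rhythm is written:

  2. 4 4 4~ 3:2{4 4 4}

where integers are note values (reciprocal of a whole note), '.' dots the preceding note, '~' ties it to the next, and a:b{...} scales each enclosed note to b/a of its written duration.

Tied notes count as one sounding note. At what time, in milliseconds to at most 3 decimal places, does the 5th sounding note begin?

1. 0.0ms @ 0 + 983.607ms (3)
2. 983.607ms @ 3 + 327.869ms (1)
3. 1311.475ms @ 4 + 327.869ms (1)
4. 1639.344ms @ 5 + 546.448ms (5/3)
5. 2185.792ms @ 20/3 + 218.579ms (2/3)
6. 2404.372ms @ 22/3 + 218.579ms (2/3)

note 5 onset = 20/3b = 2185.792ms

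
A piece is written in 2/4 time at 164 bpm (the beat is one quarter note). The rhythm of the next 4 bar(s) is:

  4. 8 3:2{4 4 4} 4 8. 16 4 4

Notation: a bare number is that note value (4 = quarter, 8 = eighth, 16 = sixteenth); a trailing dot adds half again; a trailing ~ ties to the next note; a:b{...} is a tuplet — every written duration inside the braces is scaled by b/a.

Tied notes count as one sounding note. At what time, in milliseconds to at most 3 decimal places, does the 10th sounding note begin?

1. 0.0ms @ 0 + 548.78ms (3/2)
2. 548.78ms @ 3/2 + 182.927ms (1/2)
3. 731.707ms @ 2 + 243.902ms (2/3)
4. 975.61ms @ 8/3 + 243.902ms (2/3)
5. 1219.512ms @ 10/3 + 243.902ms (2/3)
6. 1463.415ms @ 4 + 365.854ms (1)
7. 1829.268ms @ 5 + 274.39ms (3/4)
8. 2103.659ms @ 23/4 + 91.463ms (1/4)
9. 2195.122ms @ 6 + 365.854ms (1)
10. 2560.976ms @ 7 + 365.854ms (1)

note 10 onset = 7b = 2560.976ms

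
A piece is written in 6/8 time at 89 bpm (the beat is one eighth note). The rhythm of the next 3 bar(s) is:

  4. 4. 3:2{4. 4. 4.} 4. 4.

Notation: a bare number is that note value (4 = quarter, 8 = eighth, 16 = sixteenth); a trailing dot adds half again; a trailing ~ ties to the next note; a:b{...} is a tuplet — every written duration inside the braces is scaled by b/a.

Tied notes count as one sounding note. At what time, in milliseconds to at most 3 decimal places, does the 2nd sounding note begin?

1. 0.0ms @ 0 + 2022.472ms (3)
2. 2022.472ms @ 3 + 2022.472ms (3)
3. 4044.944ms @ 6 + 1348.315ms (2)
4. 5393.258ms @ 8 + 1348.315ms (2)
5. 6741.573ms @ 10 + 1348.315ms (2)
6. 8089.888ms @ 12 + 2022.472ms (3)
7. 10112.36ms @ 15 + 2022.472ms (3)

note 2 onset = 3b = 2022.472ms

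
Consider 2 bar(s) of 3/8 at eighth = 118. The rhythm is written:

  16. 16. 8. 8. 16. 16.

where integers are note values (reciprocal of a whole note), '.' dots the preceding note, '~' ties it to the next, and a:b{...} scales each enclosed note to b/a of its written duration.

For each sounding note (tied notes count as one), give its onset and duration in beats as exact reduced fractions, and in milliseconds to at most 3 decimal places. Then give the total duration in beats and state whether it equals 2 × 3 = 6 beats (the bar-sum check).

1) 0.0ms=0b +381.356ms=3/4b
2) 381.356ms=3/4b +381.356ms=3/4b
3) 762.712ms=3/2b +762.712ms=3/2b
4) 1525.424ms=3b +762.712ms=3/2b
5) 2288.136ms=9/2b +381.356ms=3/4b
6) 2669.492ms=21/4b +381.356ms=3/4b
Σ=6b of 6 (118bpm 3/8) — PASS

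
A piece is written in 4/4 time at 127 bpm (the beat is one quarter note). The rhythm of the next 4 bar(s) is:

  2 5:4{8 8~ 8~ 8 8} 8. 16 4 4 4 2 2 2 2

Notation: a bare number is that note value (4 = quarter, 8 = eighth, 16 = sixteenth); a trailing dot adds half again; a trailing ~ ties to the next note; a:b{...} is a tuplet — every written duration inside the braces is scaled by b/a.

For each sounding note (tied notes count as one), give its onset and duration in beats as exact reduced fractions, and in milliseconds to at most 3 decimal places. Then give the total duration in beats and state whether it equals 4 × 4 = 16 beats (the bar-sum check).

1) 0.0ms=0b +944.882ms=2b
2) 944.882ms=2b +188.976ms=2/5b
3) 1133.858ms=12/5b +566.929ms=6/5b
4) 1700.787ms=18/5b +188.976ms=2/5b
5) 1889.764ms=4b +354.331ms=3/4b
6) 2244.094ms=19/4b +118.11ms=1/4b
7) 2362.205ms=5b +472.441ms=1b
8) 2834.646ms=6b +472.441ms=1b
9) 3307.087ms=7b +472.441ms=1b
10) 3779.528ms=8b +944.882ms=2b
11) 4724.409ms=10b +944.882ms=2b
12) 5669.291ms=12b +944.882ms=2b
13) 6614.173ms=14b +944.882ms=2b
Σ=16b of 16 (127bpm 4/4) — PASS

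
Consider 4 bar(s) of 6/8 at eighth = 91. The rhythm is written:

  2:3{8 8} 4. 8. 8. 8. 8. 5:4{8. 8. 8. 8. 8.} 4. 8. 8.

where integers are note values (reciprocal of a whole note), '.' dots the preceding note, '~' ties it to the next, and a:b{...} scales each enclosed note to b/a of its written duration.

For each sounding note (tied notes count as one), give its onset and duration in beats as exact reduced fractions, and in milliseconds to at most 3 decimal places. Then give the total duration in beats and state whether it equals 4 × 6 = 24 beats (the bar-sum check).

1) 0.0ms=0b +989.011ms=3/2b
2) 989.011ms=3/2b +989.011ms=3/2b
3) 1978.022ms=3b +1978.022ms=3b
4) 3956.044ms=6b +989.011ms=3/2b
5) 4945.055ms=15/2b +989.011ms=3/2b
6) 5934.066ms=9b +989.011ms=3/2b
7) 6923.077ms=21/2b +989.011ms=3/2b
8) 7912.088ms=12b +791.209ms=6/5b
9) 8703.297ms=66/5b +791.209ms=6/5b
10) 9494.505ms=72/5b +791.209ms=6/5b
11) 10285.714ms=78/5b +791.209ms=6/5b
12) 11076.923ms=84/5b +791.209ms=6/5b
13) 11868.132ms=18b +1978.022ms=3b
14) 13846.154ms=21b +989.011ms=3/2b
15) 14835.165ms=45/2b +989.011ms=3/2b
Σ=24b of 24 (91bpm 6/8) — PASS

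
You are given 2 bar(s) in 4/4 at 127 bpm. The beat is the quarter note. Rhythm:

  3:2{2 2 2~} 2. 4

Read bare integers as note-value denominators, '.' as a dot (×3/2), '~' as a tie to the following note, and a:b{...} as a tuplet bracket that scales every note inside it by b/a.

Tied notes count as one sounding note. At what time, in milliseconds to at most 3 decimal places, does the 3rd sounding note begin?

1. 0.0ms @ 0 + 629.921ms (4/3)
2. 629.921ms @ 4/3 + 629.921ms (4/3)
3. 1259.843ms @ 8/3 + 2047.244ms (13/3)
4. 3307.087ms @ 7 + 472.441ms (1)

note 3 onset = 8/3b = 1259.843ms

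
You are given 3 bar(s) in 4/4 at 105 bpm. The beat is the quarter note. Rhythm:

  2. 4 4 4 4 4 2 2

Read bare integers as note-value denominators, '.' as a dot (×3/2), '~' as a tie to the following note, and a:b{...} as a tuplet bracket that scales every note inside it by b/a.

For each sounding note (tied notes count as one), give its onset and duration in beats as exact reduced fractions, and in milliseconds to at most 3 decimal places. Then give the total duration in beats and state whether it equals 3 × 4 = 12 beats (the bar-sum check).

1) 0.0ms=0b +1714.286ms=3b
2) 1714.286ms=3b +571.429ms=1b
3) 2285.714ms=4b +571.429ms=1b
4) 2857.143ms=5b +571.429ms=1b
5) 3428.571ms=6b +571.429ms=1b
6) 4000.0ms=7b +571.429ms=1b
7) 4571.429ms=8b +1142.857ms=2b
8) 5714.286ms=10b +1142.857ms=2b
Σ=12b of 12 (105bpm 4/4) — PASS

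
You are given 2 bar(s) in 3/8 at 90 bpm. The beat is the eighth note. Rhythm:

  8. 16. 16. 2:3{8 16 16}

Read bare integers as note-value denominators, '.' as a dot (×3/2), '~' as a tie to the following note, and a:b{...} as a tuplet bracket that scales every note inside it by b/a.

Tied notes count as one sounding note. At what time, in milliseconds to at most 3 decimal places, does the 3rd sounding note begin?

note 3 onset = 9/4b = 1500.0ms

1. 0.0ms @ 0 + 1000.0ms (3/2)
2. 1000.0ms @ 3/2 + 500.0ms (3/4)
3. 1500.0ms @ 9/4 + 500.0ms (3/4)
4. 2000.0ms @ 3 + 1000.0ms (3/2)
5. 3000.0ms @ 9/2 + 500.0ms (3/4)
6. 3500.0ms @ 21/4 + 500.0ms (3/4)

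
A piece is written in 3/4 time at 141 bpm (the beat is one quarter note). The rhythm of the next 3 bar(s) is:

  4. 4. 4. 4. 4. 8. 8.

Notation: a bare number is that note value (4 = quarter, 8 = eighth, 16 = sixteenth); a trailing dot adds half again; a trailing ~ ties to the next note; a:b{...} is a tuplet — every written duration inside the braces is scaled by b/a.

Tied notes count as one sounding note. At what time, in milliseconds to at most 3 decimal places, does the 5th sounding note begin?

1. 0.0ms @ 0 + 638.298ms (3/2)
2. 638.298ms @ 3/2 + 638.298ms (3/2)
3. 1276.596ms @ 3 + 638.298ms (3/2)
4. 1914.894ms @ 9/2 + 638.298ms (3/2)
5. 2553.191ms @ 6 + 638.298ms (3/2)
6. 3191.489ms @ 15/2 + 319.149ms (3/4)
7. 3510.638ms @ 33/4 + 319.149ms (3/4)

note 5 onset = 6b = 2553.191ms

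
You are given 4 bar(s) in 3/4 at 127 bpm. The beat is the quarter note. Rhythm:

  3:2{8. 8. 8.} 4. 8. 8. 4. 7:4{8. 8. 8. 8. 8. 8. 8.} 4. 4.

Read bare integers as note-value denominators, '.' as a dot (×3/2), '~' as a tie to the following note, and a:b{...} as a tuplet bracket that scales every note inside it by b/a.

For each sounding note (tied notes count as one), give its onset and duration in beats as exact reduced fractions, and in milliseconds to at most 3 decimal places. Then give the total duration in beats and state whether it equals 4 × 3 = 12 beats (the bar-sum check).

1) 0.0ms=0b +236.22ms=1/2b
2) 236.22ms=1/2b +236.22ms=1/2b
3) 472.441ms=1b +236.22ms=1/2b
4) 708.661ms=3/2b +708.661ms=3/2b
5) 1417.323ms=3b +354.331ms=3/4b
6) 1771.654ms=15/4b +354.331ms=3/4b
7) 2125.984ms=9/2b +708.661ms=3/2b
8) 2834.646ms=6b +202.475ms=3/7b
9) 3037.12ms=45/7b +202.475ms=3/7b
10) 3239.595ms=48/7b +202.475ms=3/7b
11) 3442.07ms=51/7b +202.475ms=3/7b
12) 3644.544ms=54/7b +202.475ms=3/7b
13) 3847.019ms=57/7b +202.475ms=3/7b
14) 4049.494ms=60/7b +202.475ms=3/7b
15) 4251.969ms=9b +708.661ms=3/2b
16) 4960.63ms=21/2b +708.661ms=3/2b
Σ=12b of 12 (127bpm 3/4) — PASS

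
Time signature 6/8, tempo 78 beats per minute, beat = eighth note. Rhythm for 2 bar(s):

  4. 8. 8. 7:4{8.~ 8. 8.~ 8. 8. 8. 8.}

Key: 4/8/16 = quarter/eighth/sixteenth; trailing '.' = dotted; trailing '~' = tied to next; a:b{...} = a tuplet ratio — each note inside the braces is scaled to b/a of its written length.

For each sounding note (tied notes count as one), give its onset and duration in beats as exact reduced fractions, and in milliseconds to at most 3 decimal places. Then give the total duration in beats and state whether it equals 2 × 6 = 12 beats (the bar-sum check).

1) 0.0ms=0b +2307.692ms=3b
2) 2307.692ms=3b +1153.846ms=3/2b
3) 3461.538ms=9/2b +1153.846ms=3/2b
4) 4615.385ms=6b +1318.681ms=12/7b
5) 5934.066ms=54/7b +1318.681ms=12/7b
6) 7252.747ms=66/7b +659.341ms=6/7b
7) 7912.088ms=72/7b +659.341ms=6/7b
8) 8571.429ms=78/7b +659.341ms=6/7b
Σ=12b of 12 (78bpm 6/8) — PASS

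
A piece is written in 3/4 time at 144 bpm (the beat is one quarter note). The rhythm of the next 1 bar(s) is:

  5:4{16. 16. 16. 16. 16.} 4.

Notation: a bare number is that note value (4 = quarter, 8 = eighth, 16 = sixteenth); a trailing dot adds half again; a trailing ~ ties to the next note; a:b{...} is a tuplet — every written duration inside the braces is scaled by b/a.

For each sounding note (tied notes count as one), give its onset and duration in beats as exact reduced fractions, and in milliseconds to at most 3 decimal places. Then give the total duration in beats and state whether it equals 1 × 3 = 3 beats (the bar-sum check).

1) 0.0ms=0b +125.0ms=3/10b
2) 125.0ms=3/10b +125.0ms=3/10b
3) 250.0ms=3/5b +125.0ms=3/10b
4) 375.0ms=9/10b +125.0ms=3/10b
5) 500.0ms=6/5b +125.0ms=3/10b
6) 625.0ms=3/2b +625.0ms=3/2b
Σ=3b of 3 (144bpm 3/4) — PASS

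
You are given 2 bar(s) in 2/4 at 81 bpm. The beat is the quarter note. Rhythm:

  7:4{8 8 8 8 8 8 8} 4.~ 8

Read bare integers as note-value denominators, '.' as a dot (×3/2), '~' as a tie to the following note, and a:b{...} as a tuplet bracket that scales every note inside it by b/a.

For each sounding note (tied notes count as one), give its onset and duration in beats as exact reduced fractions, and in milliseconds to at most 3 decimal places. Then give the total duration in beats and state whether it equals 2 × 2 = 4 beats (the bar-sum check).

1) 0.0ms=0b +211.64ms=2/7b
2) 211.64ms=2/7b +211.64ms=2/7b
3) 423.28ms=4/7b +211.64ms=2/7b
4) 634.921ms=6/7b +211.64ms=2/7b
5) 846.561ms=8/7b +211.64ms=2/7b
6) 1058.201ms=10/7b +211.64ms=2/7b
7) 1269.841ms=12/7b +211.64ms=2/7b
8) 1481.481ms=2b +1481.481ms=2b
Σ=4b of 4 (81bpm 2/4) — PASS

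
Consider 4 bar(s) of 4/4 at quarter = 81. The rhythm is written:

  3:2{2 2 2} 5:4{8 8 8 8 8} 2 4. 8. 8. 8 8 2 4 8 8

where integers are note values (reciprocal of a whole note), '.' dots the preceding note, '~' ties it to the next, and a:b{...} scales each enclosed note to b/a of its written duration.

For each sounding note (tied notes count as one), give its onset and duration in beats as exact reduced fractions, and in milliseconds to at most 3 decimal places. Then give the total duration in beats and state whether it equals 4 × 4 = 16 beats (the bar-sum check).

1) 0.0ms=0b +987.654ms=4/3b
2) 987.654ms=4/3b +987.654ms=4/3b
3) 1975.309ms=8/3b +987.654ms=4/3b
4) 2962.963ms=4b +296.296ms=2/5b
5) 3259.259ms=22/5b +296.296ms=2/5b
6) 3555.556ms=24/5b +296.296ms=2/5b
7) 3851.852ms=26/5b +296.296ms=2/5b
8) 4148.148ms=28/5b +296.296ms=2/5b
9) 4444.444ms=6b +1481.481ms=2b
10) 5925.926ms=8b +1111.111ms=3/2b
11) 7037.037ms=19/2b +555.556ms=3/4b
12) 7592.593ms=41/4b +555.556ms=3/4b
13) 8148.148ms=11b +370.37ms=1/2b
14) 8518.519ms=23/2b +370.37ms=1/2b
15) 8888.889ms=12b +1481.481ms=2b
16) 10370.37ms=14b +740.741ms=1b
17) 11111.111ms=15b +370.37ms=1/2b
18) 11481.481ms=31/2b +370.37ms=1/2b
Σ=16b of 16 (81bpm 4/4) — PASS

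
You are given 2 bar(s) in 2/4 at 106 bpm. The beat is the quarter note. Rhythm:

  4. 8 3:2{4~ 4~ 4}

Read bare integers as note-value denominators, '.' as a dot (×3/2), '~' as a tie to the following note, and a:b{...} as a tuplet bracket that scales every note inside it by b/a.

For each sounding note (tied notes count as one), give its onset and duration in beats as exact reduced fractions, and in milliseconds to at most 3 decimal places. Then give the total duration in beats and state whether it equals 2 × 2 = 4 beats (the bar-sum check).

1) 0.0ms=0b +849.057ms=3/2b
2) 849.057ms=3/2b +283.019ms=1/2b
3) 1132.075ms=2b +1132.075ms=2b
Σ=4b of 4 (106bpm 2/4) — PASS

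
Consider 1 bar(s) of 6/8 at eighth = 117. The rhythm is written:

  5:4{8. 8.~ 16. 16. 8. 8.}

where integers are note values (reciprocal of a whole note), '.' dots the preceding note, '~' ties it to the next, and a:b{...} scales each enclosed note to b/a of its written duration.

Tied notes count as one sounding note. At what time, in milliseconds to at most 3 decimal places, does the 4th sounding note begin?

1. 0.0ms @ 0 + 615.385ms (6/5)
2. 615.385ms @ 6/5 + 923.077ms (9/5)
3. 1538.462ms @ 3 + 307.692ms (3/5)
4. 1846.154ms @ 18/5 + 615.385ms (6/5)
5. 2461.538ms @ 24/5 + 615.385ms (6/5)

note 4 onset = 18/5b = 1846.154ms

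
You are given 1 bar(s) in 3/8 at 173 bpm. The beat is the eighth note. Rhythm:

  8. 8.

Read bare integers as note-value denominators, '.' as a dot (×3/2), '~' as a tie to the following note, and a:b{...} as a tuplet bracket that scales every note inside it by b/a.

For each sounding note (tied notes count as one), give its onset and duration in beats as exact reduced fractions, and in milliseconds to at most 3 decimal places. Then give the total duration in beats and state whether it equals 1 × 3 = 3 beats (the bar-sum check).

1) 0.0ms=0b +520.231ms=3/2b
2) 520.231ms=3/2b +520.231ms=3/2b
Σ=3b of 3 (173bpm 3/8) — PASS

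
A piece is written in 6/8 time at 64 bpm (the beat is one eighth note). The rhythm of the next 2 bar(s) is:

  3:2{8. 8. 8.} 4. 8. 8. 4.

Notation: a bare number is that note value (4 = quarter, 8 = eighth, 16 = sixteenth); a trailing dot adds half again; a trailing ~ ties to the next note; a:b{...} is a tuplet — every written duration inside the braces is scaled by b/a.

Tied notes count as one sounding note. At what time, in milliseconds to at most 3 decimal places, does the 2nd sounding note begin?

1. 0.0ms @ 0 + 937.5ms (1)
2. 937.5ms @ 1 + 937.5ms (1)
3. 1875.0ms @ 2 + 937.5ms (1)
4. 2812.5ms @ 3 + 2812.5ms (3)
5. 5625.0ms @ 6 + 1406.25ms (3/2)
6. 7031.25ms @ 15/2 + 1406.25ms (3/2)
7. 8437.5ms @ 9 + 2812.5ms (3)

note 2 onset = 1b = 937.5ms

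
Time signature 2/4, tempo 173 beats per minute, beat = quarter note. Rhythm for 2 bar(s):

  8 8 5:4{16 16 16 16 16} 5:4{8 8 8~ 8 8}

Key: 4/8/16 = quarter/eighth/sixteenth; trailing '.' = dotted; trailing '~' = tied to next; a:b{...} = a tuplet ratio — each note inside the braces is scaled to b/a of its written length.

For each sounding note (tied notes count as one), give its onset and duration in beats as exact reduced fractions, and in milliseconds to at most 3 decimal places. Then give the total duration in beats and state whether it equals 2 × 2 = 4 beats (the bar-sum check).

1) 0.0ms=0b +173.41ms=1/2b
2) 173.41ms=1/2b +173.41ms=1/2b
3) 346.821ms=1b +69.364ms=1/5b
4) 416.185ms=6/5b +69.364ms=1/5b
5) 485.549ms=7/5b +69.364ms=1/5b
6) 554.913ms=8/5b +69.364ms=1/5b
7) 624.277ms=9/5b +69.364ms=1/5b
8) 693.642ms=2b +138.728ms=2/5b
9) 832.37ms=12/5b +138.728ms=2/5b
10) 971.098ms=14/5b +277.457ms=4/5b
11) 1248.555ms=18/5b +138.728ms=2/5b
Σ=4b of 4 (173bpm 2/4) — PASS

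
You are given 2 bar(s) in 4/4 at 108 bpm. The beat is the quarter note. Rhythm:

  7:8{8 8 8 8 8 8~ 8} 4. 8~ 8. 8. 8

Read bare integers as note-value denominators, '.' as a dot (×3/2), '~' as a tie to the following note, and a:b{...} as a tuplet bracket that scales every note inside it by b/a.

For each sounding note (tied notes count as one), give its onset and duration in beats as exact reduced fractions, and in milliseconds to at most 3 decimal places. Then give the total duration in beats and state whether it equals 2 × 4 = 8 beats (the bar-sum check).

1) 0.0ms=0b +317.46ms=4/7b
2) 317.46ms=4/7b +317.46ms=4/7b
3) 634.921ms=8/7b +317.46ms=4/7b
4) 952.381ms=12/7b +317.46ms=4/7b
5) 1269.841ms=16/7b +317.46ms=4/7b
6) 1587.302ms=20/7b +634.921ms=8/7b
7) 2222.222ms=4b +833.333ms=3/2b
8) 3055.556ms=11/2b +694.444ms=5/4b
9) 3750.0ms=27/4b +416.667ms=3/4b
10) 4166.667ms=15/2b +277.778ms=1/2b
Σ=8b of 8 (108bpm 4/4) — PASS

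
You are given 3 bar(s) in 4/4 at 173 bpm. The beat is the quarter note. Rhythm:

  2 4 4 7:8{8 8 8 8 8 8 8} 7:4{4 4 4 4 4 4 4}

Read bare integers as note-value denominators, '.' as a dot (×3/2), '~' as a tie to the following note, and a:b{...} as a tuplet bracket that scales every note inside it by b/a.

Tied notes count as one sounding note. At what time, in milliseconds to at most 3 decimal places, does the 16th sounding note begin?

note 16 onset = 76/7b = 3765.483ms

1. 0.0ms @ 0 + 693.642ms (2)
2. 693.642ms @ 2 + 346.821ms (1)
3. 1040.462ms @ 3 + 346.821ms (1)
4. 1387.283ms @ 4 + 198.183ms (4/7)
5. 1585.467ms @ 32/7 + 198.183ms (4/7)
6. 1783.65ms @ 36/7 + 198.183ms (4/7)
7. 1981.833ms @ 40/7 + 198.183ms (4/7)
8. 2180.017ms @ 44/7 + 198.183ms (4/7)
9. 2378.2ms @ 48/7 + 198.183ms (4/7)
10. 2576.383ms @ 52/7 + 198.183ms (4/7)
11. 2774.566ms @ 8 + 198.183ms (4/7)
12. 2972.75ms @ 60/7 + 198.183ms (4/7)
13. 3170.933ms @ 64/7 + 198.183ms (4/7)
14. 3369.116ms @ 68/7 + 198.183ms (4/7)
15. 3567.3ms @ 72/7 + 198.183ms (4/7)
16. 3765.483ms @ 76/7 + 198.183ms (4/7)
17. 3963.666ms @ 80/7 + 198.183ms (4/7)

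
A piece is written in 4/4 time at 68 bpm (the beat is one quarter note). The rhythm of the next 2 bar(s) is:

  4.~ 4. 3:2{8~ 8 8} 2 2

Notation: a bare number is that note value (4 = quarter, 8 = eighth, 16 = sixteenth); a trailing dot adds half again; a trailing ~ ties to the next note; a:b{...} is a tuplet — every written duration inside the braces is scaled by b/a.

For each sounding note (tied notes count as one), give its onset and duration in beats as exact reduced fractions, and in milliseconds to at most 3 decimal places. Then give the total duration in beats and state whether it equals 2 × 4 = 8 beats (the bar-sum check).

1) 0.0ms=0b +2647.059ms=3b
2) 2647.059ms=3b +588.235ms=2/3b
3) 3235.294ms=11/3b +294.118ms=1/3b
4) 3529.412ms=4b +1764.706ms=2b
5) 5294.118ms=6b +1764.706ms=2b
Σ=8b of 8 (68bpm 4/4) — PASS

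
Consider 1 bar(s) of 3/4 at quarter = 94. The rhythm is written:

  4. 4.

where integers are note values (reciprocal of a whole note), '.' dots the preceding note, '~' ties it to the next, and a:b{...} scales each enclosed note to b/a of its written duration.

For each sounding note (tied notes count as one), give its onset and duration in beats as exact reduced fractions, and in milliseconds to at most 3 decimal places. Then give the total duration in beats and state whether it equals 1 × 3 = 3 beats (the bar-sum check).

1) 0.0ms=0b +957.447ms=3/2b
2) 957.447ms=3/2b +957.447ms=3/2b
Σ=3b of 3 (94bpm 3/4) — PASS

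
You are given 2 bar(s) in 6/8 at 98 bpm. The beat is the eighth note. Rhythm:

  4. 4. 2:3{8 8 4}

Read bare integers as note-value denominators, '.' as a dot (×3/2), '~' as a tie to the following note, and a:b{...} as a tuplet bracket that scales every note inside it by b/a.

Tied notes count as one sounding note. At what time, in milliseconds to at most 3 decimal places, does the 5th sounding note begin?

1. 0.0ms @ 0 + 1836.735ms (3)
2. 1836.735ms @ 3 + 1836.735ms (3)
3. 3673.469ms @ 6 + 918.367ms (3/2)
4. 4591.837ms @ 15/2 + 918.367ms (3/2)
5. 5510.204ms @ 9 + 1836.735ms (3)

note 5 onset = 9b = 5510.204ms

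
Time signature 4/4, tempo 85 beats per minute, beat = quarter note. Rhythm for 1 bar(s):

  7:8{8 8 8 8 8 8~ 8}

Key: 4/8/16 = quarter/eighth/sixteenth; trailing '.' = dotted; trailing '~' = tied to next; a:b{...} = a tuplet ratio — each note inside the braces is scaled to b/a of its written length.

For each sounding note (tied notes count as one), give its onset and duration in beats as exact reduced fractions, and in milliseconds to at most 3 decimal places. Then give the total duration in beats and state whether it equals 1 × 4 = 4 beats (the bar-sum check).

1) 0.0ms=0b +403.361ms=4/7b
2) 403.361ms=4/7b +403.361ms=4/7b
3) 806.723ms=8/7b +403.361ms=4/7b
4) 1210.084ms=12/7b +403.361ms=4/7b
5) 1613.445ms=16/7b +403.361ms=4/7b
6) 2016.807ms=20/7b +806.723ms=8/7b
Σ=4b of 4 (85bpm 4/4) — PASS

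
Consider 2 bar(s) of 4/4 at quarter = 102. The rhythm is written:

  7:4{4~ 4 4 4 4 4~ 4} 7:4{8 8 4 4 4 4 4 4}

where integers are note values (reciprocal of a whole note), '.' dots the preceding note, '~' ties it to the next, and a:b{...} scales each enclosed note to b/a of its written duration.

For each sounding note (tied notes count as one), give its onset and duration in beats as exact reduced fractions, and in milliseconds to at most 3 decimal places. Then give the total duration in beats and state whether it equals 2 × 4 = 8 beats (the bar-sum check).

1) 0.0ms=0b +672.269ms=8/7b
2) 672.269ms=8/7b +336.134ms=4/7b
3) 1008.403ms=12/7b +336.134ms=4/7b
4) 1344.538ms=16/7b +336.134ms=4/7b
5) 1680.672ms=20/7b +672.269ms=8/7b
6) 2352.941ms=4b +168.067ms=2/7b
7) 2521.008ms=30/7b +168.067ms=2/7b
8) 2689.076ms=32/7b +336.134ms=4/7b
9) 3025.21ms=36/7b +336.134ms=4/7b
10) 3361.345ms=40/7b +336.134ms=4/7b
11) 3697.479ms=44/7b +336.134ms=4/7b
12) 4033.613ms=48/7b +336.134ms=4/7b
13) 4369.748ms=52/7b +336.134ms=4/7b
Σ=8b of 8 (102bpm 4/4) — PASS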